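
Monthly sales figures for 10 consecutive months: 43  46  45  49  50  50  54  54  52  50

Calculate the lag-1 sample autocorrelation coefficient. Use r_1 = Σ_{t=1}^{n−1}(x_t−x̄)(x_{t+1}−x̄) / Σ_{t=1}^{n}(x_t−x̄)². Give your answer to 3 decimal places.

Mean x̄ = (43 + 46 + 45 + 49 + 50 + 50 + 54 + 54 + 52 + 50)/10 = 49.3000
Numerator Σ_{t=1}^{9}(x_t−x̄)(x_{t+1}−x̄) = 76.5100
Denominator Σ(x_t−x̄)² = 122.1000
r_1 = 76.5100 / 122.1000 = 0.627

0.627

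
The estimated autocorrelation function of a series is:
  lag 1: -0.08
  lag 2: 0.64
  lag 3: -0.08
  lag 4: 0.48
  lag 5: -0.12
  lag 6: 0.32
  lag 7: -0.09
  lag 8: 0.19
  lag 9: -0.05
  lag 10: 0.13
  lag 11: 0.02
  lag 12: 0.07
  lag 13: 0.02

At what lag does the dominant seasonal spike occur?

The largest autocorrelation is r_2 = 0.64, with weaker echoes at lags 4 (0.48), 6 (0.32) and 8 (0.19); the remaining lags stay at or below 0.13.
The dominant spike at lag 2 indicates a seasonal period of 2.

2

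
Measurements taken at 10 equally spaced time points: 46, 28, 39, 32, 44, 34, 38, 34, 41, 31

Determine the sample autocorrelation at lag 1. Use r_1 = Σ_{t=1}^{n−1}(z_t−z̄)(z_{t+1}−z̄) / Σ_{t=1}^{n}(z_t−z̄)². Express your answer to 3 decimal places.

Mean z̄ = (46 + 28 + 39 + 32 + 44 + 34 + 38 + 34 + 41 + 31)/10 = 36.7000
Numerator Σ_{t=1}^{9}(z_t−z̄)(z_{t+1}−z̄) = -208.8900
Denominator Σ(z_t−z̄)² = 310.1000
r_1 = -208.8900 / 310.1000 = -0.674

-0.674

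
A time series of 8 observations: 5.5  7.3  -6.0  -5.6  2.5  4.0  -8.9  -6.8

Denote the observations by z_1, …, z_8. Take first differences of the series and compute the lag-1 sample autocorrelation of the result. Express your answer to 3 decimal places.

-0.231

First differences Δz: 1.8, -13.3, 0.4, 8.1, 1.5, -12.9, 2.1
Mean of differences = -1.7571
Numerator Σ(Δz_t−Δz̄)(Δz_{t+1}−Δz̄) = -91.8633
Denominator Σ(Δz_t−Δz̄)² = 397.3571
r_1(Δz) = -91.8633 / 397.3571 = -0.231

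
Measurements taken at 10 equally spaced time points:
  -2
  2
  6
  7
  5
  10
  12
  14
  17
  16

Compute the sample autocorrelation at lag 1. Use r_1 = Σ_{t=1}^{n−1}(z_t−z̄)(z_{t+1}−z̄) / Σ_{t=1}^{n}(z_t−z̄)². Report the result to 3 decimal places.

Mean z̄ = (-2 + 2 + 6 + 7 + 5 + 10 + 12 + 14 + 17 + 16)/10 = 8.7000
Numerator Σ_{t=1}^{9}(z_t−z̄)(z_{t+1}−z̄) = 222.2100
Denominator Σ(z_t−z̄)² = 346.1000
r_1 = 222.2100 / 346.1000 = 0.642

0.642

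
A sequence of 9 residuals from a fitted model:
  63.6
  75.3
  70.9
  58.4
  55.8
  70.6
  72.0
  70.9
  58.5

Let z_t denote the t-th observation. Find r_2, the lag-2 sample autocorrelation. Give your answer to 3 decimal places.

Mean z̄ = (63.6 + 75.3 + 70.9 + 58.4 + 55.8 + 70.6 + 72.0 + 70.9 + 58.5)/9 = 66.2222
Numerator Σ_{t=1}^{7}(z_t−z̄)(z_{t+2}−z̄) = -250.6277
Denominator Σ(z_t−z̄)² = 415.0356
r_2 = -250.6277 / 415.0356 = -0.604

-0.604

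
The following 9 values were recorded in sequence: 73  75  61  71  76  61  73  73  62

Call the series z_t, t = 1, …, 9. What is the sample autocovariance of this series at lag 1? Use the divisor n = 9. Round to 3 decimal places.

-14.368

Mean z̄ = (73 + 75 + 61 + 71 + 76 + 61 + 73 + 73 + 62)/9 = 69.4444
Σ_{t=1}^{8}(z_t−z̄)(z_{t+1}−z̄) = -129.3086
γ_1 = -129.3086 / 9 = -14.368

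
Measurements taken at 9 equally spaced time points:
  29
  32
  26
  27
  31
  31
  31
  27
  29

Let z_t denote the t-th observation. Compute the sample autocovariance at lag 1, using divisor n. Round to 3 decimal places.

Mean z̄ = (29 + 32 + 26 + 27 + 31 + 31 + 31 + 27 + 29)/9 = 29.2222
Σ_{t=1}^{8}(z_t−z̄)(z_{t+1}−z̄) = -3.4938
γ_1 = -3.4938 / 9 = -0.388

-0.388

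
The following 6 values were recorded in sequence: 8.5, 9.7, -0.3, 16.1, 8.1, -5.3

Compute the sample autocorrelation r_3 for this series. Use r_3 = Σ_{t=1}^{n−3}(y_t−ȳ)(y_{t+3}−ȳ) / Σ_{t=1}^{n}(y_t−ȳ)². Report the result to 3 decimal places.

Mean ȳ = (8.5 + 9.7 − 0.3 + 16.1 + 8.1 − 5.3)/6 = 6.1333
Σ(y_t−ȳ)(y_{t+3}−ȳ) = (23.5878) + (7.0144) + (73.5544) = 104.1567
Denominator Σ(y_t−ȳ)² = 293.6333
r_3 = 104.1567 / 293.6333 = 0.355

0.355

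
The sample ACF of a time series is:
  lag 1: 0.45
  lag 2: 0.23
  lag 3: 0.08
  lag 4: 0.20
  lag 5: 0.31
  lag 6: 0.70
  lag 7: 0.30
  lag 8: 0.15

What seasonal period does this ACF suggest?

6

The largest autocorrelation is r_6 = 0.70; the remaining lags stay at or below 0.45. The elevated value at lag 1 (0.45), dropping to 0.23 at lag 2, reflects decaying short-term dependence rather than seasonality.
The dominant spike at lag 6 indicates a seasonal period of 6.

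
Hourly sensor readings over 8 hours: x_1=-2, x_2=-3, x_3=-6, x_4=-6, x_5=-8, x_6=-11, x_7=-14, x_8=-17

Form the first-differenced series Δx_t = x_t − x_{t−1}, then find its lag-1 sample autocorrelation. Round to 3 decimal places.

First differences Δx: -1, -3, 0, -2, -3, -3, -3
Mean of differences = -2.1429
Numerator Σ(Δx_t−Δx̄)(Δx_{t+1}−Δx̄) = -1.1633
Denominator Σ(Δx_t−Δx̄)² = 8.8571
r_1(Δx) = -1.1633 / 8.8571 = -0.131

-0.131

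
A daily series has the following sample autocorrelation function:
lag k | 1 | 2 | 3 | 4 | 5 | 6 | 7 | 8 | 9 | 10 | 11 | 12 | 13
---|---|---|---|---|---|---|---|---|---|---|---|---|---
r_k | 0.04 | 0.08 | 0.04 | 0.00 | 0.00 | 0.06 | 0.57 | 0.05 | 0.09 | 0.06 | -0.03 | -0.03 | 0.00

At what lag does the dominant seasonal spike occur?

7

The largest autocorrelation is r_7 = 0.57; the remaining lags stay at or below 0.09.
The dominant spike at lag 7 indicates a seasonal period of 7.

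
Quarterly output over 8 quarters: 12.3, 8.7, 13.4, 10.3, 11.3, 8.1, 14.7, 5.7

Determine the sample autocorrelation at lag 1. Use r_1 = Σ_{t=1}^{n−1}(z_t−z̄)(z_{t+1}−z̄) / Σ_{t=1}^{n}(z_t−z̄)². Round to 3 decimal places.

Mean z̄ = (12.3 + 8.7 + 13.4 + 10.3 + 11.3 + 8.1 + 14.7 + 5.7)/8 = 10.5625
Σ(z_t−z̄)(z_{t+1}−z̄) = (-3.2361) + (-5.2848) + (-0.7448) + (-0.1936) + (-1.8161) + (-10.1886) + (-20.1186) = -41.5827
Denominator Σ(z_t−z̄)² = 61.9788
r_1 = -41.5827 / 61.9788 = -0.671

-0.671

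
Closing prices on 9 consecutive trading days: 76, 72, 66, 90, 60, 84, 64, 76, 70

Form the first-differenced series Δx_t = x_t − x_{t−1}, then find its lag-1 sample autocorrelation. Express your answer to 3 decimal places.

First differences Δx: -4, -6, 24, -30, 24, -20, 12, -6
Mean of differences = -0.7500
Numerator Σ(Δx_t−Δx̄)(Δx_{t+1}−Δx̄) = -2349.5625
Denominator Σ(Δx_t−Δx̄)² = 2679.5000
r_1(Δx) = -2349.5625 / 2679.5000 = -0.877

-0.877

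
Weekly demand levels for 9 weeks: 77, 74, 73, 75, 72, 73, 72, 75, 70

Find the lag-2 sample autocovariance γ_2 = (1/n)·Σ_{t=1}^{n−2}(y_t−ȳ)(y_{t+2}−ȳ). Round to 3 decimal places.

Mean ȳ = (77 + 74 + 73 + 75 + 72 + 73 + 72 + 75 + 70)/9 = 73.4444
Σ_{t=1}^{7}(y_t−ȳ)(y_{t+2}−ȳ) = 5.6049
γ_2 = 5.6049 / 9 = 0.623

0.623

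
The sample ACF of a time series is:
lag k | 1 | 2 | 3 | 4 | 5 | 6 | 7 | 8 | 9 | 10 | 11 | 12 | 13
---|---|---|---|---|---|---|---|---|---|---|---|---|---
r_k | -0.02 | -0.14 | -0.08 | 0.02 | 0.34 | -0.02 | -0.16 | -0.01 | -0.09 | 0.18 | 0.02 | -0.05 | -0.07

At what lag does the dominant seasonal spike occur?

5

The largest autocorrelation is r_5 = 0.34, with a weaker echo at lag 10 (0.18); the remaining lags stay at or below 0.02.
The dominant spike at lag 5 indicates a seasonal period of 5.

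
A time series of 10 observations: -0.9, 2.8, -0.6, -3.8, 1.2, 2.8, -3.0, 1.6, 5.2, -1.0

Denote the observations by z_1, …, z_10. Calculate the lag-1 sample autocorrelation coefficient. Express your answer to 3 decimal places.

Mean z̄ = (-0.9 + 2.8 − 0.6 − 3.8 + 1.2 + 2.8 − 3.0 + 1.6 + 5.2 − 1.0)/10 = 0.4300
Numerator Σ_{t=1}^{9}(z_t−z̄)(z_{t+1}−z̄) = -16.0509
Denominator Σ(z_t−z̄)² = 70.4810
r_1 = -16.0509 / 70.4810 = -0.228

-0.228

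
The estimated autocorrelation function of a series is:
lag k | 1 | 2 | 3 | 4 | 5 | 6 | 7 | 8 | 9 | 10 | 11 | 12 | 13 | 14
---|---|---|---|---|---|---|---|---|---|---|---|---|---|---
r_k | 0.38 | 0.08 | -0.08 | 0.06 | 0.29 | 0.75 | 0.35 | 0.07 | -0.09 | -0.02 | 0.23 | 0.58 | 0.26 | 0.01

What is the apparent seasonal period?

6

The largest autocorrelation is r_6 = 0.75, with a weaker echo at lag 12 (0.58); the remaining lags stay at or below 0.38. The elevated value at lag 1 (0.38), dropping to 0.08 at lag 2, reflects decaying short-term dependence rather than seasonality.
The dominant spike at lag 6 indicates a seasonal period of 6.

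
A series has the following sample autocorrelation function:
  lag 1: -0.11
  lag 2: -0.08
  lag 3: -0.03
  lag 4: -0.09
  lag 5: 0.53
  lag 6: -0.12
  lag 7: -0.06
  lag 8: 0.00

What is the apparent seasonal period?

The largest autocorrelation is r_5 = 0.53; the remaining lags stay at or below 0.00.
The dominant spike at lag 5 indicates a seasonal period of 5.

5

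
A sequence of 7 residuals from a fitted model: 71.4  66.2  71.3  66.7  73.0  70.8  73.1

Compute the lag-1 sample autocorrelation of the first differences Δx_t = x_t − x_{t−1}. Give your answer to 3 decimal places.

First differences Δx: -5.2, 5.1, -4.6, 6.3, -2.2, 2.3
Mean of differences = 0.2833
Numerator Σ(Δx_t−Δx̄)(Δx_{t+1}−Δx̄) = -99.2636
Denominator Σ(Δx_t−Δx̄)² = 123.5483
r_1(Δx) = -99.2636 / 123.5483 = -0.803

-0.803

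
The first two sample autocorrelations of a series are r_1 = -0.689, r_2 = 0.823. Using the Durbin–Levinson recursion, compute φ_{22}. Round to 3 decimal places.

φ_{22} = (r_2 − r_1²) / (1 − r_1²)
r_1² = (-0.689)² = 0.474721
Numerator = 0.823 − 0.4747 = 0.3483; denominator = 1 − 0.4747 = 0.5253
φ_{22} = 0.3483 / 0.5253 = 0.663

0.663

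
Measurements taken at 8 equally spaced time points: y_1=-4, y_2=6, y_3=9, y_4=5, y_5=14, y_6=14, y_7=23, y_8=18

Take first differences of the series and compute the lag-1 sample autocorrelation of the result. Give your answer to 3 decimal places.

First differences Δy: 10, 3, -4, 9, 0, 9, -5
Mean of differences = 3.1429
Numerator Σ(Δy_t−Δȳ)(Δy_{t+1}−Δȳ) = -126.3061
Denominator Σ(Δy_t−Δȳ)² = 242.8571
r_1(Δy) = -126.3061 / 242.8571 = -0.520

-0.520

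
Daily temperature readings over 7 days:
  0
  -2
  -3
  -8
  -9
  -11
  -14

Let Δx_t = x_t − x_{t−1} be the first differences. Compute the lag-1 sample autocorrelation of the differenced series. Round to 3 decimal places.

First differences Δx: -2, -1, -5, -1, -2, -3
Mean of differences = -2.3333
Numerator Σ(Δx_t−Δx̄)(Δx_{t+1}−Δx̄) = -6.4444
Denominator Σ(Δx_t−Δx̄)² = 11.3333
r_1(Δx) = -6.4444 / 11.3333 = -0.569

-0.569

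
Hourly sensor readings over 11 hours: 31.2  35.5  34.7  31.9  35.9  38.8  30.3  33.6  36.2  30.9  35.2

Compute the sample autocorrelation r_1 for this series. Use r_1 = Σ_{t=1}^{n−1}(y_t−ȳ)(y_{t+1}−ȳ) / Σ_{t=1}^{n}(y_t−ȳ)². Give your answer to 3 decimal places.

Mean ȳ = (31.2 + 35.5 + 34.7 + 31.9 + 35.9 + 38.8 + 30.3 + 33.6 + 36.2 + 30.9 + 35.2)/11 = 34.0182
Numerator Σ_{t=1}^{10}(y_t−ȳ)(y_{t+1}−ȳ) = -27.2231
Denominator Σ(y_t−ȳ)² = 71.3764
r_1 = -27.2231 / 71.3764 = -0.381

-0.381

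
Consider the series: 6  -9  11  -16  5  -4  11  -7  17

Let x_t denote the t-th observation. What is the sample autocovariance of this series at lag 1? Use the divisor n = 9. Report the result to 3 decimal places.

-73.047

Mean x̄ = (6 − 9 + 11 − 16 + 5 − 4 + 11 − 7 + 17)/9 = 1.5556
Σ_{t=1}^{8}(x_t−x̄)(x_{t+1}−x̄) = -657.4198
γ_1 = -657.4198 / 9 = -73.047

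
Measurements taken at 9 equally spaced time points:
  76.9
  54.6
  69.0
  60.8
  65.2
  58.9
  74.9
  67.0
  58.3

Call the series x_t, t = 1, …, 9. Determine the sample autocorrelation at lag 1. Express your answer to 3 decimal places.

-0.509

Mean x̄ = (76.9 + 54.6 + 69.0 + 60.8 + 65.2 + 58.9 + 74.9 + 67.0 + 58.3)/9 = 65.0667
Numerator Σ_{t=1}^{8}(x_t−x̄)(x_{t+1}−x̄) = -237.9078
Denominator Σ(x_t−x̄)² = 467.5200
r_1 = -237.9078 / 467.5200 = -0.509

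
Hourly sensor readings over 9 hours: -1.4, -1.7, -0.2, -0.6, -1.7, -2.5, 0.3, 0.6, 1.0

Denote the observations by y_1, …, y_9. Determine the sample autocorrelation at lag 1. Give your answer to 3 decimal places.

0.317

Mean ȳ = (-1.4 − 1.7 − 0.2 − 0.6 − 1.7 − 2.5 + 0.3 + 0.6 + 1.0)/9 = -0.6889
Numerator Σ_{t=1}^{8}(y_t−ȳ)(y_{t+1}−ȳ) = 3.6699
Denominator Σ(y_t−ȳ)² = 11.5689
r_1 = 3.6699 / 11.5689 = 0.317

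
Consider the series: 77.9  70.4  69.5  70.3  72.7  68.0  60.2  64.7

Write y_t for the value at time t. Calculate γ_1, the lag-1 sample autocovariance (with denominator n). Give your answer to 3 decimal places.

7.766

Mean ȳ = (77.9 + 70.4 + 69.5 + 70.3 + 72.7 + 68.0 + 60.2 + 64.7)/8 = 69.2125
Σ_{t=1}^{7}(y_t−ȳ)(y_{t+1}−ȳ) = 62.1311
γ_1 = 62.1311 / 8 = 7.766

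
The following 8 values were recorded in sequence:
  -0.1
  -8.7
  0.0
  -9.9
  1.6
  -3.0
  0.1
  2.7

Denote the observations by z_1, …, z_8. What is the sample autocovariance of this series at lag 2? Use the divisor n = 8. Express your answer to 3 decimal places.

Mean z̄ = (-0.1 − 8.7 + 0.0 − 9.9 + 1.6 − 3.0 + 0.1 + 2.7)/8 = -2.1625
Deviations: 2.0625, -6.5375, 2.1625, -7.7375, 3.7625, -0.8375, 2.2625, 4.8625
Σ_{t=1}^{6}(z_t−z̄)(z_{t+2}−z̄) = 74.1009
γ_2 = 74.1009 / 8 = 9.263

9.263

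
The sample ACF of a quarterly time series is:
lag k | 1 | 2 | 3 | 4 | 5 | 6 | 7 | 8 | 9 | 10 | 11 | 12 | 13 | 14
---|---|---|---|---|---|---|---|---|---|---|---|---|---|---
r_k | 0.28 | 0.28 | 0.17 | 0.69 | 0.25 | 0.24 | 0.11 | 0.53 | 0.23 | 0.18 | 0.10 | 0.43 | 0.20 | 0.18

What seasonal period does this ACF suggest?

4

The largest autocorrelation is r_4 = 0.69, with weaker echoes at lags 8 (0.53) and 12 (0.43); the remaining lags stay at or below 0.28.
The dominant spike at lag 4 indicates a seasonal period of 4.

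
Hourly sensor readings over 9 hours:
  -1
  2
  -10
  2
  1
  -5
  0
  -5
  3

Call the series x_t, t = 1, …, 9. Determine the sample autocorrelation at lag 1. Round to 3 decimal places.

-0.558

Mean x̄ = (-1 + 2 − 10 + 2 + 1 − 5 + 0 − 5 + 3)/9 = -1.4444
Numerator Σ_{t=1}^{8}(x_t−x̄)(x_{t+1}−x̄) = -83.7531
Denominator Σ(x_t−x̄)² = 150.2222
r_1 = -83.7531 / 150.2222 = -0.558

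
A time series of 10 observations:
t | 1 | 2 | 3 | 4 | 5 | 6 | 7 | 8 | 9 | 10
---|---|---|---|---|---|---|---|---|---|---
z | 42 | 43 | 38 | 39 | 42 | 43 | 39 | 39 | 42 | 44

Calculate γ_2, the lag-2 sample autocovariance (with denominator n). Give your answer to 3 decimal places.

Mean z̄ = (42 + 43 + 38 + 39 + 42 + 43 + 39 + 39 + 42 + 44)/10 = 41.1000
Σ_{t=1}^{8}(z_t−z̄)(z_{t+2}−z̄) = -27.4200
γ_2 = -27.4200 / 10 = -2.742

-2.742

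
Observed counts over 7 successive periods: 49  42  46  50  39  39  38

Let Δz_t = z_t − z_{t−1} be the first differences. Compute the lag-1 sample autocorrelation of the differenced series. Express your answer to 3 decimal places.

First differences Δz: -7, 4, 4, -11, 0, -1
Mean of differences = -1.8333
Numerator Σ(Δz_t−Δz̄)(Δz_{t+1}−Δz̄) = -64.8611
Denominator Σ(Δz_t−Δz̄)² = 182.8333
r_1(Δz) = -64.8611 / 182.8333 = -0.355

-0.355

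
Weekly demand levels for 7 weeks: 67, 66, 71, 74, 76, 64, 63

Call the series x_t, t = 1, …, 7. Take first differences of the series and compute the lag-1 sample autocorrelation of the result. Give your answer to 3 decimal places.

0.012

First differences Δx: -1, 5, 3, 2, -12, -1
Mean of differences = -0.6667
Numerator Σ(Δx_t−Δx̄)(Δx_{t+1}−Δx̄) = 2.2222
Denominator Σ(Δx_t−Δx̄)² = 181.3333
r_1(Δx) = 2.2222 / 181.3333 = 0.012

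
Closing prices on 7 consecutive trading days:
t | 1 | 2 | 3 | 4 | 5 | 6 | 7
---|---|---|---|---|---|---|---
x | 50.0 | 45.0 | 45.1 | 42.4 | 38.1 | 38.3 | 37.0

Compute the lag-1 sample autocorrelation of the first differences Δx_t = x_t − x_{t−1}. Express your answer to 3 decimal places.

-0.390

First differences Δx: -5.0, 0.1, -2.7, -4.3, 0.2, -1.3
Mean of differences = -2.1667
Numerator Σ(Δx_t−Δx̄)(Δx_{t+1}−Δx̄) = -9.4911
Denominator Σ(Δx_t−Δx̄)² = 24.3533
r_1(Δx) = -9.4911 / 24.3533 = -0.390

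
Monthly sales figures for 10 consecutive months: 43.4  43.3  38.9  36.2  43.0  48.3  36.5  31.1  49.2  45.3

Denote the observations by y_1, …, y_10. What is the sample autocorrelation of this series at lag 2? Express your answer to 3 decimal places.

Mean ȳ = (43.4 + 43.3 + 38.9 + 36.2 + 43.0 + 48.3 + 36.5 + 31.1 + 49.2 + 45.3)/10 = 41.5200
Numerator Σ_{t=1}^{8}(y_t−ȳ)(y_{t+2}−ȳ) = -210.3608
Denominator Σ(y_t−ȳ)² = 297.0760
r_2 = -210.3608 / 297.0760 = -0.708

-0.708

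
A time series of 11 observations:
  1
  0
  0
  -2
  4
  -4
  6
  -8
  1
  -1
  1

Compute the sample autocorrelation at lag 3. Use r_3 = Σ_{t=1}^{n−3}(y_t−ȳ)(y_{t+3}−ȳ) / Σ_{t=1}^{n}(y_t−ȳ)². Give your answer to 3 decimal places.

Mean ȳ = (1 + 0 + 0 − 2 + 4 − 4 + 6 − 8 + 1 − 1 + 1)/11 = -0.1818
Numerator Σ_{t=1}^{8}(y_t−ȳ)(y_{t+3}−ȳ) = -64.8264
Denominator Σ(y_t−ȳ)² = 139.6364
r_3 = -64.8264 / 139.6364 = -0.464

-0.464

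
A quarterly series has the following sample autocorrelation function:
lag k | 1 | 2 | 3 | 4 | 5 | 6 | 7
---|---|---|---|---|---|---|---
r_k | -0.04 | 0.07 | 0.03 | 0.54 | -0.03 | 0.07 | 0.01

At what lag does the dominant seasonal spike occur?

The largest autocorrelation is r_4 = 0.54; the remaining lags stay at or below 0.07.
The dominant spike at lag 4 indicates a seasonal period of 4.

4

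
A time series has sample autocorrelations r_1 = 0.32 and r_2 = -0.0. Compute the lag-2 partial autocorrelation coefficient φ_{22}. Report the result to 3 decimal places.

φ_{22} = (r_2 − r_1²) / (1 − r_1²)
r_1² = (0.32)² = 0.1024
Numerator = -0.0 − 0.1024 = -0.1024; denominator = 1 − 0.1024 = 0.8976
φ_{22} = -0.1024 / 0.8976 = -0.114

-0.114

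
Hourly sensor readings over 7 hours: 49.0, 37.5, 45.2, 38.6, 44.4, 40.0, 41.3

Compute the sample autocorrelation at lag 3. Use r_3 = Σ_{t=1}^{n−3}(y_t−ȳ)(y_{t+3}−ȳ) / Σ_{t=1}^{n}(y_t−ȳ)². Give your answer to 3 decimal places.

Mean ȳ = (49.0 + 37.5 + 45.2 + 38.6 + 44.4 + 40.0 + 41.3)/7 = 42.2857
Deviations from mean: 6.7143, -4.7857, 2.9143, -3.6857, 2.1143, -2.2857, -0.9857
Numerator Σ_{t=1}^{4}(y_t−ȳ)(y_{t+3}−ȳ) = -37.8935
Denominator Σ(y_t−ȳ)² = 100.7286
r_3 = -37.8935 / 100.7286 = -0.376

-0.376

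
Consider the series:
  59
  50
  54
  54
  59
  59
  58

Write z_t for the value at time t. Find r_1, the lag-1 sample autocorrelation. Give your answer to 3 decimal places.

0.101

Mean z̄ = (59 + 50 + 54 + 54 + 59 + 59 + 58)/7 = 56.1429
Deviations from mean: 2.8571, -6.1429, -2.1429, -2.1429, 2.8571, 2.8571, 1.8571
Σ(z_t−z̄)(z_{t+1}−z̄) = (-17.5510) + (13.1633) + (4.5918) + (-6.1224) + (8.1633) + (5.3061) = 7.5510
Denominator Σ(z_t−z̄)² = 74.8571
r_1 = 7.5510 / 74.8571 = 0.101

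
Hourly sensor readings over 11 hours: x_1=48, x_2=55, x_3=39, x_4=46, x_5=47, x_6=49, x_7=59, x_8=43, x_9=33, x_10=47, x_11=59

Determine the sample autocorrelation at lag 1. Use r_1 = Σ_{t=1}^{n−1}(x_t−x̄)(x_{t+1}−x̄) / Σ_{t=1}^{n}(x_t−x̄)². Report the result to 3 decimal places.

Mean x̄ = (48 + 55 + 39 + 46 + 47 + 49 + 59 + 43 + 33 + 47 + 59)/11 = 47.7273
Numerator Σ_{t=1}^{10}(x_t−x̄)(x_{t+1}−x̄) = -12.8926
Denominator Σ(x_t−x̄)² = 628.1818
r_1 = -12.8926 / 628.1818 = -0.021

-0.021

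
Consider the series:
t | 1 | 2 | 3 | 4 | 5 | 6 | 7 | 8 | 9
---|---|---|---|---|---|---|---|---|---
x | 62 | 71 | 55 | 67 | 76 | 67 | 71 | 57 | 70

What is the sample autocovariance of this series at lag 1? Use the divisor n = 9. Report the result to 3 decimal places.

-15.833

Mean x̄ = (62 + 71 + 55 + 67 + 76 + 67 + 71 + 57 + 70)/9 = 66.2222
Σ_{t=1}^{8}(x_t−x̄)(x_{t+1}−x̄) = -142.4938
γ_1 = -142.4938 / 9 = -15.833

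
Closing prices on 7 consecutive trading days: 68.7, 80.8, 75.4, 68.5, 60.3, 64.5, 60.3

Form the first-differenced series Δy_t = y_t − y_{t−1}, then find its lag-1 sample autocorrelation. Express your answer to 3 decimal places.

-0.154

First differences Δy: 12.1, -5.4, -6.9, -8.2, 4.2, -4.2
Mean of differences = -1.4000
Numerator Σ(Δy_t−Δȳ)(Δy_{t+1}−Δȳ) = -48.3600
Denominator Σ(Δy_t−Δȳ)² = 313.9400
r_1(Δy) = -48.3600 / 313.9400 = -0.154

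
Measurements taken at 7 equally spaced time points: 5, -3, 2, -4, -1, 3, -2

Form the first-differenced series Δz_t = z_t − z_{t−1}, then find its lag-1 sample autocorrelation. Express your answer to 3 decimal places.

First differences Δz: -8, 5, -6, 3, 4, -5
Mean of differences = -1.1667
Numerator Σ(Δz_t−Δz̄)(Δz_{t+1}−Δz̄) = -90.3611
Denominator Σ(Δz_t−Δz̄)² = 166.8333
r_1(Δz) = -90.3611 / 166.8333 = -0.542

-0.542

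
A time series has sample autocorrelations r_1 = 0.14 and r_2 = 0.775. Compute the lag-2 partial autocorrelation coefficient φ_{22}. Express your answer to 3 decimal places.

0.771

φ_{22} = (r_2 − r_1²) / (1 − r_1²)
r_1² = (0.14)² = 0.0196
Numerator = 0.775 − 0.0196 = 0.7554; denominator = 1 − 0.0196 = 0.9804
φ_{22} = 0.7554 / 0.9804 = 0.771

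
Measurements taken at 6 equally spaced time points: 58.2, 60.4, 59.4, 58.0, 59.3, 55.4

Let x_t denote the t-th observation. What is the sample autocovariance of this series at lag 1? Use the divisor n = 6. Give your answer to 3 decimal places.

-0.340

Mean x̄ = (58.2 + 60.4 + 59.4 + 58.0 + 59.3 + 55.4)/6 = 58.4500
Deviations: -0.2500, 1.9500, 0.9500, -0.4500, 0.8500, -3.0500
Σ_{t=1}^{5}(x_t−x̄)(x_{t+1}−x̄) = -2.0375
γ_1 = -2.0375 / 6 = -0.340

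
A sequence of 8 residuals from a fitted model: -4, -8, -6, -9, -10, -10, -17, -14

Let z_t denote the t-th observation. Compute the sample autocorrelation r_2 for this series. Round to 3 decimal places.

0.203

Mean z̄ = (-4 − 8 − 6 − 9 − 10 − 10 − 17 − 14)/8 = -9.7500
Σ(z_t−z̄)(z_{t+2}−z̄) = (21.5625) + (1.3125) + (-0.9375) + (-0.1875) + (1.8125) + (1.0625) = 24.6250
Denominator Σ(z_t−z̄)² = 121.5000
r_2 = 24.6250 / 121.5000 = 0.203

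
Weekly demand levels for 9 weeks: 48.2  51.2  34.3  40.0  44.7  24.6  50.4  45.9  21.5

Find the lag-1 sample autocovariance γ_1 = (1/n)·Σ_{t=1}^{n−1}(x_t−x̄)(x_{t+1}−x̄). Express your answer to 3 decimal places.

-28.147

Mean x̄ = (48.2 + 51.2 + 34.3 + 40.0 + 44.7 + 24.6 + 50.4 + 45.9 + 21.5)/9 = 40.0889
Σ_{t=1}^{8}(x_t−x̄)(x_{t+1}−x̄) = -253.3246
γ_1 = -253.3246 / 9 = -28.147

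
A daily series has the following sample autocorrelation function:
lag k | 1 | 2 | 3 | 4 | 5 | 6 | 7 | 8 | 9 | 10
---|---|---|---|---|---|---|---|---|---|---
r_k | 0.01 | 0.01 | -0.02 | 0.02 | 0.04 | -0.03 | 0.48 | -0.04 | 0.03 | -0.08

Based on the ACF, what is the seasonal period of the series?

The largest autocorrelation is r_7 = 0.48; the remaining lags stay at or below 0.04.
The dominant spike at lag 7 indicates a seasonal period of 7.

7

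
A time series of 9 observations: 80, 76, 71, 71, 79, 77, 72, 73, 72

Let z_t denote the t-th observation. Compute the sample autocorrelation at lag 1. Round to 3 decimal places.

0.124

Mean z̄ = (80 + 76 + 71 + 71 + 79 + 77 + 72 + 73 + 72)/9 = 74.5556
Numerator Σ_{t=1}^{8}(z_t−z̄)(z_{t+1}−z̄) = 12.1358
Denominator Σ(z_t−z̄)² = 98.2222
r_1 = 12.1358 / 98.2222 = 0.124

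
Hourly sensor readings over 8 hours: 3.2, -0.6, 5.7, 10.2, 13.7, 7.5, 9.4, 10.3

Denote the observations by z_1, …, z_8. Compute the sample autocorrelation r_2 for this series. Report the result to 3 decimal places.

Mean z̄ = (3.2 − 0.6 + 5.7 + 10.2 + 13.7 + 7.5 + 9.4 + 10.3)/8 = 7.4250
Deviations from mean: -4.2250, -8.0250, -1.7250, 2.7750, 6.2750, 0.0750, 1.9750, 2.8750
Numerator Σ_{t=1}^{6}(z_t−z̄)(z_{t+2}−z̄) = -12.9888
Denominator Σ(z_t−z̄)² = 144.4750
r_2 = -12.9888 / 144.4750 = -0.090

-0.090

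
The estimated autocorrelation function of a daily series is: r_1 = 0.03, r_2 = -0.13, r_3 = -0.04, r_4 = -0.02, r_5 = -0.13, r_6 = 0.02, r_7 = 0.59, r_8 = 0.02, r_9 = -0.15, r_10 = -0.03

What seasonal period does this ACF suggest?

7

The largest autocorrelation is r_7 = 0.59; the remaining lags stay at or below 0.03.
The dominant spike at lag 7 indicates a seasonal period of 7.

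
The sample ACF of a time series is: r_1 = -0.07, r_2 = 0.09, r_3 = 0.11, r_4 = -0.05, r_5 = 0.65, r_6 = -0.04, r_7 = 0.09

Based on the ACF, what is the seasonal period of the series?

The largest autocorrelation is r_5 = 0.65; the remaining lags stay at or below 0.11.
The dominant spike at lag 5 indicates a seasonal period of 5.

5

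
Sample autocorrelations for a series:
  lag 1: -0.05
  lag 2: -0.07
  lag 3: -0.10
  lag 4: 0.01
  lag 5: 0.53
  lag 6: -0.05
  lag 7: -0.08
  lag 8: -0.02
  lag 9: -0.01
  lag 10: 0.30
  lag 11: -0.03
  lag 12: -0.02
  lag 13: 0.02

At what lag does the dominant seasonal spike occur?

5

The largest autocorrelation is r_5 = 0.53, with a weaker echo at lag 10 (0.30); the remaining lags stay at or below 0.02.
The dominant spike at lag 5 indicates a seasonal period of 5.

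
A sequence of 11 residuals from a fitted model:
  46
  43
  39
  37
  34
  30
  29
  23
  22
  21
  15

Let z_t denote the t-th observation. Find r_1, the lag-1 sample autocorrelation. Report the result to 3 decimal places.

Mean z̄ = (46 + 43 + 39 + 37 + 34 + 30 + 29 + 23 + 22 + 21 + 15)/11 = 30.8182
Numerator Σ_{t=1}^{10}(z_t−z̄)(z_{t+1}−z̄) = 678.7851
Denominator Σ(z_t−z̄)² = 983.6364
r_1 = 678.7851 / 983.6364 = 0.690

0.690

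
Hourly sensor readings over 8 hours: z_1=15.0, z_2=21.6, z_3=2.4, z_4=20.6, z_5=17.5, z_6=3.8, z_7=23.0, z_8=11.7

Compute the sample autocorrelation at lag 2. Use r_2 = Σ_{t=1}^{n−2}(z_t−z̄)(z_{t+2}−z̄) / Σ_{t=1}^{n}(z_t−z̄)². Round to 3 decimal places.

Mean z̄ = (15.0 + 21.6 + 2.4 + 20.6 + 17.5 + 3.8 + 23.0 + 11.7)/8 = 14.4500
Deviations from mean: 0.5500, 7.1500, -12.0500, 6.1500, 3.0500, -10.6500, 8.5500, -2.7500
Numerator Σ_{t=1}^{6}(z_t−z̄)(z_{t+2}−z̄) = -9.5400
Denominator Σ(z_t−z̄)² = 437.8400
r_2 = -9.5400 / 437.8400 = -0.022

-0.022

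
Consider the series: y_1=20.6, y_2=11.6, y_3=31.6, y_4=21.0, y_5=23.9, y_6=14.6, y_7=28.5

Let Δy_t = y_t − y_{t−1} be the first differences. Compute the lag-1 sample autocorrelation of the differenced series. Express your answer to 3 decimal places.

First differences Δy: -9.0, 20.0, -10.6, 2.9, -9.3, 13.9
Mean of differences = 1.3167
Numerator Σ(Δy_t−Δȳ)(Δy_{t+1}−Δȳ) = -584.6636
Denominator Σ(Δy_t−Δȳ)² = 871.0683
r_1(Δy) = -584.6636 / 871.0683 = -0.671

-0.671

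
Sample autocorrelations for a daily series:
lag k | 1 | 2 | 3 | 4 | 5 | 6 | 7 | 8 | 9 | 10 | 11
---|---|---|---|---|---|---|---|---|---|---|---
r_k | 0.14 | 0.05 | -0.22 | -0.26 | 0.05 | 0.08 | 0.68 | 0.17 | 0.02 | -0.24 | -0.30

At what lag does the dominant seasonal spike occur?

The largest autocorrelation is r_7 = 0.68; the remaining lags stay at or below 0.17.
The dominant spike at lag 7 indicates a seasonal period of 7.

7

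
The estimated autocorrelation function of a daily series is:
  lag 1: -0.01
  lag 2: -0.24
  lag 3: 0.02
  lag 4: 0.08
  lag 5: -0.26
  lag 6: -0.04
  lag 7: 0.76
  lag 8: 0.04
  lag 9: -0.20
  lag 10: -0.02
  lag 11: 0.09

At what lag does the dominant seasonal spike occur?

The largest autocorrelation is r_7 = 0.76; the remaining lags stay at or below 0.09.
The dominant spike at lag 7 indicates a seasonal period of 7.

7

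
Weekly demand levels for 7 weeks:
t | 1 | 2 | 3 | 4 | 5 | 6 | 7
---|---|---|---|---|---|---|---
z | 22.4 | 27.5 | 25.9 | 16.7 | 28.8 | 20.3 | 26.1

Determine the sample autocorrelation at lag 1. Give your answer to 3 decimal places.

Mean z̄ = (22.4 + 27.5 + 25.9 + 16.7 + 28.8 + 20.3 + 26.1)/7 = 23.9571
Σ(z_t−z̄)(z_{t+1}−z̄) = (-5.5167) + (6.8833) + (-14.0996) + (-35.1453) + (-17.7110) + (-7.8367) = -73.4261
Denominator Σ(z_t−z̄)² = 112.8371
r_1 = -73.4261 / 112.8371 = -0.651

-0.651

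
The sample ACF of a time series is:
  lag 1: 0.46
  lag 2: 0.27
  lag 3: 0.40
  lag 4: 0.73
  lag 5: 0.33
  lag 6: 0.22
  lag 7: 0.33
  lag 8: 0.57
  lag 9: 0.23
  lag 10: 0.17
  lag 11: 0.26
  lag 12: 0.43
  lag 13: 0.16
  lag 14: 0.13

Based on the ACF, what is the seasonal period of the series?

4

The largest autocorrelation is r_4 = 0.73, with a weaker echo at lag 8 (0.57); the remaining lags stay at or below 0.46. The elevated value at lag 1 (0.46), dropping to 0.27 at lag 2, reflects decaying short-term dependence rather than seasonality.
The dominant spike at lag 4 indicates a seasonal period of 4.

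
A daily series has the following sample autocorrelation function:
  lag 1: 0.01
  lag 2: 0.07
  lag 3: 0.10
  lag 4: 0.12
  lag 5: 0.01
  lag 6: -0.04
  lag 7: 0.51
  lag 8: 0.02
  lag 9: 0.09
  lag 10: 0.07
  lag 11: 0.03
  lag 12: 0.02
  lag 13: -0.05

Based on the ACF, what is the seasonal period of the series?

7

The largest autocorrelation is r_7 = 0.51; the remaining lags stay at or below 0.12.
The dominant spike at lag 7 indicates a seasonal period of 7.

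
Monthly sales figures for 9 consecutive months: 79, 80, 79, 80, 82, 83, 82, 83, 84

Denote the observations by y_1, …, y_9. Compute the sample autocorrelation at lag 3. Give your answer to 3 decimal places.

0.107

Mean ȳ = (79 + 80 + 79 + 80 + 82 + 83 + 82 + 83 + 84)/9 = 81.3333
Numerator Σ_{t=1}^{6}(y_t−ȳ)(y_{t+3}−ȳ) = 3.0000
Denominator Σ(y_t−ȳ)² = 28.0000
r_3 = 3.0000 / 28.0000 = 0.107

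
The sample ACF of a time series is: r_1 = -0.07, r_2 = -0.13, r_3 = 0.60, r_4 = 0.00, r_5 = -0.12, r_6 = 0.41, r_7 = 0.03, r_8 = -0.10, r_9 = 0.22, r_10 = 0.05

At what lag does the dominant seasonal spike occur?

3

The largest autocorrelation is r_3 = 0.60, with weaker echoes at lags 6 (0.41) and 9 (0.22); the remaining lags stay at or below 0.05.
The dominant spike at lag 3 indicates a seasonal period of 3.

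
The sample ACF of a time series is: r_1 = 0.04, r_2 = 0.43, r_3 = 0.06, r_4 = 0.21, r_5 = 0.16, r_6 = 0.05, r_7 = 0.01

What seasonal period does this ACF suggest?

2

The largest autocorrelation is r_2 = 0.43, with a weaker echo at lag 4 (0.21); the remaining lags stay at or below 0.16.
The dominant spike at lag 2 indicates a seasonal period of 2.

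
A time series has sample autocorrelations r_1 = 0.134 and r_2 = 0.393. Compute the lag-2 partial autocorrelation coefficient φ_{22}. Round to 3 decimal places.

φ_{22} = (r_2 − r_1²) / (1 − r_1²)
r_1² = (0.134)² = 0.017956
Numerator = 0.393 − 0.0180 = 0.3750; denominator = 1 − 0.0180 = 0.9820
φ_{22} = 0.3750 / 0.9820 = 0.382

0.382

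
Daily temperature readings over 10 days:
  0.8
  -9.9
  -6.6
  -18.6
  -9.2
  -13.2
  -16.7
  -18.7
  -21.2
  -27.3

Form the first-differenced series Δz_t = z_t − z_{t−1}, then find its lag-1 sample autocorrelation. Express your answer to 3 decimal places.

First differences Δz: -10.7, 3.3, -12.0, 9.4, -4.0, -3.5, -2.0, -2.5, -6.1
Mean of differences = -3.1222
Numerator Σ(Δz_t−Δz̄)(Δz_{t+1}−Δz̄) = -229.0894
Denominator Σ(Δz_t−Δz̄)² = 345.7156
r_1(Δz) = -229.0894 / 345.7156 = -0.663

-0.663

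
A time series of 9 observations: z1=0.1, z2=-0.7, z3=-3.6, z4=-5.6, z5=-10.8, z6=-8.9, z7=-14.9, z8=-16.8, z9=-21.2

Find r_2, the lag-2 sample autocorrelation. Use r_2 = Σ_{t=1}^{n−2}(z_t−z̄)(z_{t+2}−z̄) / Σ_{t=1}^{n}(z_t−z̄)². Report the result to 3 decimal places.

Mean z̄ = (0.1 − 0.7 − 3.6 − 5.6 − 10.8 − 8.9 − 14.9 − 16.8 − 21.2)/9 = -9.1556
Numerator Σ_{t=1}^{7}(z_t−z̄)(z_{t+2}−z̄) = 149.9383
Denominator Σ(z_t−z̄)² = 439.9422
r_2 = 149.9383 / 439.9422 = 0.341

0.341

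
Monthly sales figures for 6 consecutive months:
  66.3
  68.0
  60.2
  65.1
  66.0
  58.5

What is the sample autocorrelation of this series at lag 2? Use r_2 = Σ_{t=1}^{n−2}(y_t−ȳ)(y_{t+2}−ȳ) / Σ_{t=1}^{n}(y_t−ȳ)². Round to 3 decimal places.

-0.252

Mean ȳ = (66.3 + 68.0 + 60.2 + 65.1 + 66.0 + 58.5)/6 = 64.0167
Deviations from mean: 2.2833, 3.9833, -3.8167, 1.0833, 1.9833, -5.5167
Numerator Σ_{t=1}^{4}(y_t−ȳ)(y_{t+2}−ȳ) = -17.9456
Denominator Σ(y_t−ȳ)² = 71.1883
r_2 = -17.9456 / 71.1883 = -0.252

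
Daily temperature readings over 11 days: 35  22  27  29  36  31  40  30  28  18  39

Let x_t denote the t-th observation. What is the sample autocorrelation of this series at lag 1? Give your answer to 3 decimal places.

-0.180

Mean x̄ = (35 + 22 + 27 + 29 + 36 + 31 + 40 + 30 + 28 + 18 + 39)/11 = 30.4545
Numerator Σ_{t=1}^{10}(x_t−x̄)(x_{t+1}−x̄) = -83.1157
Denominator Σ(x_t−x̄)² = 462.7273
r_1 = -83.1157 / 462.7273 = -0.180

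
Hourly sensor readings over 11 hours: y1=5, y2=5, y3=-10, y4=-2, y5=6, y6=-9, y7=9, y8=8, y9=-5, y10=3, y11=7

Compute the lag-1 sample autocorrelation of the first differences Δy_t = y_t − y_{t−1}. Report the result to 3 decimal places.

-0.454

First differences Δy: 0, -15, 8, 8, -15, 18, -1, -13, 8, 4
Mean of differences = 0.2000
Numerator Σ(Δy_t−Δȳ)(Δy_{t+1}−Δȳ) = -522.6400
Denominator Σ(Δy_t−Δȳ)² = 1151.6000
r_1(Δy) = -522.6400 / 1151.6000 = -0.454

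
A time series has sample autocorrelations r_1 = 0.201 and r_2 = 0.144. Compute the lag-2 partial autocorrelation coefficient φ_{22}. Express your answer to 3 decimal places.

φ_{22} = (r_2 − r_1²) / (1 − r_1²)
r_1² = (0.201)² = 0.040401
Numerator = 0.144 − 0.0404 = 0.1036; denominator = 1 − 0.0404 = 0.9596
φ_{22} = 0.1036 / 0.9596 = 0.108

0.108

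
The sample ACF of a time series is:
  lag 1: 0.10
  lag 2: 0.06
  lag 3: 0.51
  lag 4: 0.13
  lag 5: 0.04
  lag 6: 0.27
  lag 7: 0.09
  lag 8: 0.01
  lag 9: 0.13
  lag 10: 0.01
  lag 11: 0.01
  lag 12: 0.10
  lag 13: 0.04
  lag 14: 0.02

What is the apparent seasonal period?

3

The largest autocorrelation is r_3 = 0.51, with a weaker echo at lag 6 (0.27); the remaining lags stay at or below 0.13.
The dominant spike at lag 3 indicates a seasonal period of 3.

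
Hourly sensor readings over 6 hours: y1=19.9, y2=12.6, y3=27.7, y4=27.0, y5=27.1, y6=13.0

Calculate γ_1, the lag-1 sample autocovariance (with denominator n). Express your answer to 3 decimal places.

-3.557

Mean ȳ = (19.9 + 12.6 + 27.7 + 27.0 + 27.1 + 13.0)/6 = 21.2167
Deviations: -1.3167, -8.6167, 6.4833, 5.7833, 5.8833, -8.2167
Σ_{t=1}^{5}(y_t−ȳ)(y_{t+1}−ȳ) = -21.3403
γ_1 = -21.3403 / 6 = -3.557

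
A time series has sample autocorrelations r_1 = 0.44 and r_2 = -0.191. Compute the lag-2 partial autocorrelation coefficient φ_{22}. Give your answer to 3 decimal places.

φ_{22} = (r_2 − r_1²) / (1 − r_1²)
r_1² = (0.44)² = 0.1936
Numerator = -0.191 − 0.1936 = -0.3846; denominator = 1 − 0.1936 = 0.8064
φ_{22} = -0.3846 / 0.8064 = -0.477

-0.477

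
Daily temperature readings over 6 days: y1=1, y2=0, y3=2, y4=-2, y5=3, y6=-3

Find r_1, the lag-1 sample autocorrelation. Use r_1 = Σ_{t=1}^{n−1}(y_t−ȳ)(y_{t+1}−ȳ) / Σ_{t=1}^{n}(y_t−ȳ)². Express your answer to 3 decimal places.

-0.728

Mean ȳ = (1 + 0 + 2 − 2 + 3 − 3)/6 = 0.1667
Deviations from mean: 0.8333, -0.1667, 1.8333, -2.1667, 2.8333, -3.1667
Σ(y_t−ȳ)(y_{t+1}−ȳ) = (-0.1389) + (-0.3056) + (-3.9722) + (-6.1389) + (-8.9722) = -19.5278
Denominator Σ(y_t−ȳ)² = 26.8333
r_1 = -19.5278 / 26.8333 = -0.728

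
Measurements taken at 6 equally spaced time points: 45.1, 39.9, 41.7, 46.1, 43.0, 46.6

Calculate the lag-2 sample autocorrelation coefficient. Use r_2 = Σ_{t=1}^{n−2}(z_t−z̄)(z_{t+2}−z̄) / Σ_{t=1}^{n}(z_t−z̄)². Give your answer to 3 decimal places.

-0.102

Mean z̄ = (45.1 + 39.9 + 41.7 + 46.1 + 43.0 + 46.6)/6 = 43.7333
Deviations from mean: 1.3667, -3.8333, -2.0333, 2.3667, -0.7333, 2.8667
Σ(z_t−z̄)(z_{t+2}−z̄) = (-2.7789) + (-9.0722) + (1.4911) + (6.7844) = -3.5756
Denominator Σ(z_t−z̄)² = 35.0533
r_2 = -3.5756 / 35.0533 = -0.102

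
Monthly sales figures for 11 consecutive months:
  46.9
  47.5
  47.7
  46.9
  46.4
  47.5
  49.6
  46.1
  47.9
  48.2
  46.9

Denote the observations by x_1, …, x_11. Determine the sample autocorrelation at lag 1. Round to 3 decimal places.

-0.332

Mean x̄ = (46.9 + 47.5 + 47.7 + 46.9 + 46.4 + 47.5 + 49.6 + 46.1 + 47.9 + 48.2 + 46.9)/11 = 47.4182
Numerator Σ_{t=1}^{10}(x_t−x̄)(x_{t+1}−x̄) = -3.0821
Denominator Σ(x_t−x̄)² = 9.2764
r_1 = -3.0821 / 9.2764 = -0.332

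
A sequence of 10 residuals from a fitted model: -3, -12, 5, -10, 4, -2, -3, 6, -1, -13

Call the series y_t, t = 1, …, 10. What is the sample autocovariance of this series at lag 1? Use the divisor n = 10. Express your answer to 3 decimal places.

-17.311

Mean ȳ = (-3 − 12 + 5 − 10 + 4 − 2 − 3 + 6 − 1 − 13)/10 = -2.9000
Σ_{t=1}^{9}(y_t−ȳ)(y_{t+1}−ȳ) = -173.1100
γ_1 = -173.1100 / 10 = -17.311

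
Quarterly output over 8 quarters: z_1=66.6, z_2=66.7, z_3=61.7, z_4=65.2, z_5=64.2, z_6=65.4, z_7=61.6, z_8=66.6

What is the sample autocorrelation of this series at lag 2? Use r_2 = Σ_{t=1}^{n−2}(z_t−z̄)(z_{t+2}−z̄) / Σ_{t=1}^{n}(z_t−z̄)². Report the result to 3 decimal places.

0.005

Mean z̄ = (66.6 + 66.7 + 61.7 + 65.2 + 64.2 + 65.4 + 61.6 + 66.6)/8 = 64.7500
Deviations from mean: 1.8500, 1.9500, -3.0500, 0.4500, -0.5500, 0.6500, -3.1500, 1.8500
Σ(z_t−z̄)(z_{t+2}−z̄) = (-5.6425) + (0.8775) + (1.6775) + (0.2925) + (1.7325) + (1.2025) = 0.1400
Denominator Σ(z_t−z̄)² = 30.8000
r_2 = 0.1400 / 30.8000 = 0.005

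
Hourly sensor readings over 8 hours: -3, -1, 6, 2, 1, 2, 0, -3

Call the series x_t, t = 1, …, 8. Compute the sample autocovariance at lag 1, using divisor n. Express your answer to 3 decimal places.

Mean x̄ = (-3 − 1 + 6 + 2 + 1 + 2 + 0 − 3)/8 = 0.5000
Σ_{t=1}^{7}(x_t−x̄)(x_{t+1}−x̄) = 7.7500
γ_1 = 7.7500 / 8 = 0.969

0.969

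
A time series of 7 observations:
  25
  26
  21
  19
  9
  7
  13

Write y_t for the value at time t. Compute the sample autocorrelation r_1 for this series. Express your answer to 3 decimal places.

Mean ȳ = (25 + 26 + 21 + 19 + 9 + 7 + 13)/7 = 17.1429
Deviations from mean: 7.8571, 8.8571, 3.8571, 1.8571, -8.1429, -10.1429, -4.1429
Numerator Σ_{t=1}^{6}(y_t−ȳ)(y_{t+1}−ȳ) = 220.4082
Denominator Σ(y_t−ȳ)² = 344.8571
r_1 = 220.4082 / 344.8571 = 0.639

0.639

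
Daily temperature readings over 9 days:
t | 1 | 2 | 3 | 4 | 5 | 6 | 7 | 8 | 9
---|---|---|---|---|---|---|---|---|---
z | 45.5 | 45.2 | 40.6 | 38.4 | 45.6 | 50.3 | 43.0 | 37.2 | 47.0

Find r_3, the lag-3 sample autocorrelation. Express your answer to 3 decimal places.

Mean z̄ = (45.5 + 45.2 + 40.6 + 38.4 + 45.6 + 50.3 + 43.0 + 37.2 + 47.0)/9 = 43.6444
Σ(z_t−z̄)(z_{t+3}−z̄) = (-9.7314) + (3.0420) + (-20.2625) + (3.3798) + (-12.6025) + (22.3331) = -13.8415
Denominator Σ(z_t−z̄)² = 143.9622
r_3 = -13.8415 / 143.9622 = -0.096

-0.096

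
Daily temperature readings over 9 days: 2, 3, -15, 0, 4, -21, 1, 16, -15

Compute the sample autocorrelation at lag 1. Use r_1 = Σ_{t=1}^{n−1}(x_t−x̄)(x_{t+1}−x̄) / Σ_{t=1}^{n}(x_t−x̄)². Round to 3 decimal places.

Mean x̄ = (2 + 3 − 15 + 0 + 4 − 21 + 1 + 16 − 15)/9 = -2.7778
Numerator Σ_{t=1}^{8}(x_t−x̄)(x_{t+1}−x̄) = -409.0494
Denominator Σ(x_t−x̄)² = 1107.5556
r_1 = -409.0494 / 1107.5556 = -0.369

-0.369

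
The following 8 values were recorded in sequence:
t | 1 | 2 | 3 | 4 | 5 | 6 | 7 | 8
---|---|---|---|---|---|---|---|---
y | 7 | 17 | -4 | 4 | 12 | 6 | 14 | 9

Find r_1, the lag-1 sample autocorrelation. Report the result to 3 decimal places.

-0.332

Mean ȳ = (7 + 17 − 4 + 4 + 12 + 6 + 14 + 9)/8 = 8.1250
Numerator Σ_{t=1}^{7}(y_t−ȳ)(y_{t+1}−ȳ) = -99.1406
Denominator Σ(y_t−ȳ)² = 298.8750
r_1 = -99.1406 / 298.8750 = -0.332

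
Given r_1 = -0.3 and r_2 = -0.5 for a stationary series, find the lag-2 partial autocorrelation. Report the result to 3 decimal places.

-0.648

φ_{22} = (r_2 − r_1²) / (1 − r_1²)
r_1² = (-0.3)² = 0.09
Numerator = -0.5 − 0.0900 = -0.5900; denominator = 1 − 0.0900 = 0.9100
φ_{22} = -0.5900 / 0.9100 = -0.648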